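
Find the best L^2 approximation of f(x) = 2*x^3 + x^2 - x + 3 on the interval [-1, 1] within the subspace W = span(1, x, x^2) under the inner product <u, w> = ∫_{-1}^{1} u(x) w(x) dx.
g(x) = x^2 + x/5 + 3

The best approximation g ∈ W is the orthogonal projection of f onto W. Writing g = a_0 + a_1 x + a_2 x^2, the coefficients solve the normal equations G · a = b where
  G_{ij} = <φ_i, φ_j> and b_i = <f, φ_i>, with φ_0 = 1, φ_1 = x, φ_2 = x^2.
G =
  [2, 0, 2/3]
  [0, 2/3, 0]
  [2/3, 0, 2/5],
b = (20/3, 2/15, 12/5).
Solving gives a_0 = 3, a_1 = 1/5, a_2 = 1, so
  g(x) = x^2 + x/5 + 3.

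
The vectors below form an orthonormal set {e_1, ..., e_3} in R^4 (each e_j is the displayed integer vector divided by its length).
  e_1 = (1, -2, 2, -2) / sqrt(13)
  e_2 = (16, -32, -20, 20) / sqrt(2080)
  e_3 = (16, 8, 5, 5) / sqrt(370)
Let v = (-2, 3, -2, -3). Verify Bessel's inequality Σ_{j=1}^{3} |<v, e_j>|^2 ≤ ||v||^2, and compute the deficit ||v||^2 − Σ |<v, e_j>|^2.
Σ |<v, e_j>|^2 = 601/37; ||v||^2 = 26; deficit = 361/37

Write each e_j = u_j / sqrt(<u_j, u_j>) where u_j is the displayed integer vector. Then <v, e_j> = <v, u_j> / sqrt(<u_j, u_j>), so |<v, e_j>|^2 = <v, u_j>^2 / <u_j, u_j>.
Coefficients: <v, e_1> = -6/sqrt(13), <v, e_2> = -148/sqrt(2080), <v, e_3> = -33/sqrt(370).
Square and sum: Σ |<v, e_j>|^2 = 601/37.
Compute ||v||^2 = v·v = 26.
Deficit = 26 − 601/37 = 361/37 ≥ 0, confirming Bessel's inequality. (The deficit equals ||v − Σ <v,e_j> e_j||^2, the squared distance from v to span{e_j}.)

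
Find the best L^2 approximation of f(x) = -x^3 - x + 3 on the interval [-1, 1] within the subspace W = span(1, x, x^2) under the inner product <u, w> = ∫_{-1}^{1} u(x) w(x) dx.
g(x) = 3 - 8*x/5

The best approximation g ∈ W is the orthogonal projection of f onto W. Writing g = a_0 + a_1 x + a_2 x^2, the coefficients solve the normal equations G · a = b where
  G_{ij} = <φ_i, φ_j> and b_i = <f, φ_i>, with φ_0 = 1, φ_1 = x, φ_2 = x^2.
G =
  [2, 0, 2/3]
  [0, 2/3, 0]
  [2/3, 0, 2/5],
b = (6, -16/15, 2).
Solving gives a_0 = 3, a_1 = -8/5, a_2 = 0, so
  g(x) = 3 - 8*x/5.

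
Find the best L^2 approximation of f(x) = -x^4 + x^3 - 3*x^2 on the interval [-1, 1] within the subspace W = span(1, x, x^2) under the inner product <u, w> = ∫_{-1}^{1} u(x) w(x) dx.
g(x) = -27*x^2/7 + 3*x/5 + 3/35

The best approximation g ∈ W is the orthogonal projection of f onto W. Writing g = a_0 + a_1 x + a_2 x^2, the coefficients solve the normal equations G · a = b where
  G_{ij} = <φ_i, φ_j> and b_i = <f, φ_i>, with φ_0 = 1, φ_1 = x, φ_2 = x^2.
G =
  [2, 0, 2/3]
  [0, 2/3, 0]
  [2/3, 0, 2/5],
b = (-12/5, 2/5, -52/35).
Solving gives a_0 = 3/35, a_1 = 3/5, a_2 = -27/7, so
  g(x) = -27*x^2/7 + 3*x/5 + 3/35.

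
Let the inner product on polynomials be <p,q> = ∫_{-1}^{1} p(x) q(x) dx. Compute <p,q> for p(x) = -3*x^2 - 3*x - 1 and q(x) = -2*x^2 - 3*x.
<p,q> = 146/15

Expand the product: p(x)·q(x) = 6*x^4 + 15*x^3 + 11*x^2 + 3*x.
∫_{-1}^{1} of each monomial x^k gives [2/(k+1) if k even, 0 if k odd]. Integrating term-by-term (or equivalently evaluating the antiderivative F(x) = 6*x^5/5 + 15*x^4/4 + 11*x^3/3 + 3*x^2/2 at the endpoints):
  F(1) − F(−1) = 607/60 − (23/60) = 146/15.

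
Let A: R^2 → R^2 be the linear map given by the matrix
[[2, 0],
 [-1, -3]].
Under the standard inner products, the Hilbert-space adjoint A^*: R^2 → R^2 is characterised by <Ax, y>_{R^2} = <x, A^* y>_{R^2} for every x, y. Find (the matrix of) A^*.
A^* = A^T =
[[2, -1],
 [0, -3]]

For real matrices with standard dot products, the defining identity <Ax, y> = <x, A^* y> gives (Ax)^T y = x^T (A^*) y, i.e. x^T A^T y = x^T (A^*) y. Since this holds for all x, y, we must have A^* = A^T. Therefore
A^* =
[[2, -1],
 [0, -3]].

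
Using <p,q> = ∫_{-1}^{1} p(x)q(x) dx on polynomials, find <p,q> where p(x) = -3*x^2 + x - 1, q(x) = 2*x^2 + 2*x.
<p,q> = -12/5

Expand the product: p(x)·q(x) = -6*x^4 - 4*x^3 - 2*x.
∫_{-1}^{1} of each monomial x^k gives [2/(k+1) if k even, 0 if k odd]. Integrating term-by-term (or equivalently evaluating the antiderivative F(x) = -6*x^5/5 - x^4 - x^2 at the endpoints):
  F(1) − F(−1) = -16/5 − (-4/5) = -12/5.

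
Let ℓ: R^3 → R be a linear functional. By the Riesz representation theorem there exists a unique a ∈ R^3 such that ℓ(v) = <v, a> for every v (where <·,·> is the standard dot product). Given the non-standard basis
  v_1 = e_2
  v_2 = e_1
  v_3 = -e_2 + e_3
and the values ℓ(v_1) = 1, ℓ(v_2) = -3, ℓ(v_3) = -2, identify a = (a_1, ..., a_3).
a = (-3, 1, -1)

Write a = (a_1, ..., a_3) in the standard basis. For each basis vector v_i, ℓ(v_i) = <v_i, a> is a linear equation in the a_j's. Collect the n equations into a matrix system V a = ℓ, where row i of V is v_i (expressed in the standard basis). Since V is invertible (lower-triangular with 1s on the diagonal, up to permutation), solve by back-substitution:
  V =
[[0, 1, 0],
 [1, 0, 0],
 [0, -1, 1]]
  V a = (1, -3, -2)
Solving gives a = (-3, 1, -1).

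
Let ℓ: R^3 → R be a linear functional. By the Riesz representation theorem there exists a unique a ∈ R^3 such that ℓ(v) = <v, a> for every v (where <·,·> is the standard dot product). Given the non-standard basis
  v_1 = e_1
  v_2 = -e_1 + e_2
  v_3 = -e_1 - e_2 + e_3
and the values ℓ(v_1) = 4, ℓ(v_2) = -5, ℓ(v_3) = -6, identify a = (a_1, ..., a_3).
a = (4, -1, -3)

Write a = (a_1, ..., a_3) in the standard basis. For each basis vector v_i, ℓ(v_i) = <v_i, a> is a linear equation in the a_j's. Collect the n equations into a matrix system V a = ℓ, where row i of V is v_i (expressed in the standard basis). Since V is invertible (lower-triangular with 1s on the diagonal, up to permutation), solve by back-substitution:
  V =
[[1, 0, 0],
 [-1, 1, 0],
 [-1, -1, 1]]
  V a = (4, -5, -6)
Solving gives a = (4, -1, -3).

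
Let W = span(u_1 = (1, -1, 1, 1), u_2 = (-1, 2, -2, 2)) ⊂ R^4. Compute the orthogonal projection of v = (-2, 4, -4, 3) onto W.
proj_W(v) = (-94/43, 169/43, -169/43, 131/43)

Set up U = [u_1 | ... | u_2] ∈ R^(4×2). The projector onto W = col(U) is P = U (U^T U)^(-1) U^T.
Compute U^T U =
  [4, -3]
  [-3, 13],
and U^T v = (-7, 24).
Solve U^T U · c = U^T v for the coefficients: c = (-19/43, 75/43). The projection is proj_W(v) = U c.
Check: (v - proj_W(v)) · u_1 = 0  (should be 0).
Check: (v - proj_W(v)) · u_2 = 0  (should be 0).
Result: proj_W(v) = (-94/43, 169/43, -169/43, 131/43).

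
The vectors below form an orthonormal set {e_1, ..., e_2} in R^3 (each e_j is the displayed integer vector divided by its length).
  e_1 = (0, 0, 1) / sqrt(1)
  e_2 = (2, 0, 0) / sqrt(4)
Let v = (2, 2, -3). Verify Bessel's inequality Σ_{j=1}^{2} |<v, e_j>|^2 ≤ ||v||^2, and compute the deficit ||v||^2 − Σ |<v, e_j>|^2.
Σ |<v, e_j>|^2 = 13; ||v||^2 = 17; deficit = 4

Write each e_j = u_j / sqrt(<u_j, u_j>) where u_j is the displayed integer vector. Then <v, e_j> = <v, u_j> / sqrt(<u_j, u_j>), so |<v, e_j>|^2 = <v, u_j>^2 / <u_j, u_j>.
Coefficients: <v, e_1> = -3/sqrt(1), <v, e_2> = 4/sqrt(4).
Square and sum: Σ |<v, e_j>|^2 = 13.
Compute ||v||^2 = v·v = 17.
Deficit = 17 − 13 = 4 ≥ 0, confirming Bessel's inequality. (The deficit equals ||v − Σ <v,e_j> e_j||^2, the squared distance from v to span{e_j}.)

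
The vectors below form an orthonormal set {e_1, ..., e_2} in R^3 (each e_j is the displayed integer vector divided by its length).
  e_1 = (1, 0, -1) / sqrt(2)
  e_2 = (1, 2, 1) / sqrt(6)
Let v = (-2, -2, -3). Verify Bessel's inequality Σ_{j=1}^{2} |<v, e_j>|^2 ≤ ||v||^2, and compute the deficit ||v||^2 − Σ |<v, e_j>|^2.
Σ |<v, e_j>|^2 = 14; ||v||^2 = 17; deficit = 3

Write each e_j = u_j / sqrt(<u_j, u_j>) where u_j is the displayed integer vector. Then <v, e_j> = <v, u_j> / sqrt(<u_j, u_j>), so |<v, e_j>|^2 = <v, u_j>^2 / <u_j, u_j>.
Coefficients: <v, e_1> = 1/sqrt(2), <v, e_2> = -9/sqrt(6).
Square and sum: Σ |<v, e_j>|^2 = 14.
Compute ||v||^2 = v·v = 17.
Deficit = 17 − 14 = 3 ≥ 0, confirming Bessel's inequality. (The deficit equals ||v − Σ <v,e_j> e_j||^2, the squared distance from v to span{e_j}.)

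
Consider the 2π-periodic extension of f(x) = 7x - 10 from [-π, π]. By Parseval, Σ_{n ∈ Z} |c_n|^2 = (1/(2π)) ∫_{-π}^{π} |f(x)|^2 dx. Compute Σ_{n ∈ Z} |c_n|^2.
Σ |c_n|^2 = 49π^2/3 + 100

Expand and integrate term by term over [-π, π]:
  ∫ (7x)^2 dx = 49·(2π^3/3); ∫ 2·7·(-10)·x dx = 0 (odd integrand); ∫ (-10)^2 dx = 100·2π.
So (1/(2π)) ∫_{-π}^{π} (7x - 10)^2 dx = 49π^2/3 + 100 = 49π^2/3 + 100.
Parseval ⇒ Σ |c_n|^2 = 49π^2/3 + 100.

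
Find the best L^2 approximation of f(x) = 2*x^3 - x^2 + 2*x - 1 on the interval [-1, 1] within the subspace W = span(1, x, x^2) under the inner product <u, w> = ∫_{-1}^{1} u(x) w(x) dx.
g(x) = -x^2 + 16*x/5 - 1

The best approximation g ∈ W is the orthogonal projection of f onto W. Writing g = a_0 + a_1 x + a_2 x^2, the coefficients solve the normal equations G · a = b where
  G_{ij} = <φ_i, φ_j> and b_i = <f, φ_i>, with φ_0 = 1, φ_1 = x, φ_2 = x^2.
G =
  [2, 0, 2/3]
  [0, 2/3, 0]
  [2/3, 0, 2/5],
b = (-8/3, 32/15, -16/15).
Solving gives a_0 = -1, a_1 = 16/5, a_2 = -1, so
  g(x) = -x^2 + 16*x/5 - 1.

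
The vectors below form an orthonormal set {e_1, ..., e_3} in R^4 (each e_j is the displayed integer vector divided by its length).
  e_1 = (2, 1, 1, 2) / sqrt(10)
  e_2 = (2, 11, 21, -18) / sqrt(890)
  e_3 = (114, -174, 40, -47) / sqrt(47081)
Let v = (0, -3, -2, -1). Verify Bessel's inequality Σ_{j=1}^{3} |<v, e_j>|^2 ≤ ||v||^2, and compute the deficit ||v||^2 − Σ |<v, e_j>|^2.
Σ |<v, e_j>|^2 = 7210/529; ||v||^2 = 14; deficit = 196/529

Write each e_j = u_j / sqrt(<u_j, u_j>) where u_j is the displayed integer vector. Then <v, e_j> = <v, u_j> / sqrt(<u_j, u_j>), so |<v, e_j>|^2 = <v, u_j>^2 / <u_j, u_j>.
Coefficients: <v, e_1> = -7/sqrt(10), <v, e_2> = -57/sqrt(890), <v, e_3> = 489/sqrt(47081).
Square and sum: Σ |<v, e_j>|^2 = 7210/529.
Compute ||v||^2 = v·v = 14.
Deficit = 14 − 7210/529 = 196/529 ≥ 0, confirming Bessel's inequality. (The deficit equals ||v − Σ <v,e_j> e_j||^2, the squared distance from v to span{e_j}.)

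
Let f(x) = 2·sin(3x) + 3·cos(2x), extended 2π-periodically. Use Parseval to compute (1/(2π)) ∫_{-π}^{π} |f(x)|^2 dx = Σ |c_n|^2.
Σ |c_n|^2 = 13/2

Expand |f|^2 and use orthogonality of {sin(nx), cos(mx)} on [-π, π]:
  ∫_{-π}^{π} sin(nx)^2 dx = π, ∫ cos(mx)^2 dx = π, and cross terms integrate to 0.
So ∫_{-π}^{π} f(x)^2 dx = 2^2 · π + 3^2 · π = (4 + 9)π.
Divide by 2π: (4 + 9)/2 = 13/2.
By Parseval, this equals Σ |c_n|^2.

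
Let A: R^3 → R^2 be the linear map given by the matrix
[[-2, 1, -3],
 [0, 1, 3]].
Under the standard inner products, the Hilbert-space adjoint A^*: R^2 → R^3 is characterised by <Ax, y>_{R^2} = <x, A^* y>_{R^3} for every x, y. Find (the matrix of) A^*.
A^* = A^T =
[[-2, 0],
 [1, 1],
 [-3, 3]]

For real matrices with standard dot products, the defining identity <Ax, y> = <x, A^* y> gives (Ax)^T y = x^T (A^*) y, i.e. x^T A^T y = x^T (A^*) y. Since this holds for all x, y, we must have A^* = A^T. Therefore
A^* =
[[-2, 0],
 [1, 1],
 [-3, 3]].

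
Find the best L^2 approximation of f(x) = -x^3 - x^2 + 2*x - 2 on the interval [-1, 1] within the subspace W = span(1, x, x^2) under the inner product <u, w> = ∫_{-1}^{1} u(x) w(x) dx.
g(x) = -x^2 + 7*x/5 - 2

The best approximation g ∈ W is the orthogonal projection of f onto W. Writing g = a_0 + a_1 x + a_2 x^2, the coefficients solve the normal equations G · a = b where
  G_{ij} = <φ_i, φ_j> and b_i = <f, φ_i>, with φ_0 = 1, φ_1 = x, φ_2 = x^2.
G =
  [2, 0, 2/3]
  [0, 2/3, 0]
  [2/3, 0, 2/5],
b = (-14/3, 14/15, -26/15).
Solving gives a_0 = -2, a_1 = 7/5, a_2 = -1, so
  g(x) = -x^2 + 7*x/5 - 2.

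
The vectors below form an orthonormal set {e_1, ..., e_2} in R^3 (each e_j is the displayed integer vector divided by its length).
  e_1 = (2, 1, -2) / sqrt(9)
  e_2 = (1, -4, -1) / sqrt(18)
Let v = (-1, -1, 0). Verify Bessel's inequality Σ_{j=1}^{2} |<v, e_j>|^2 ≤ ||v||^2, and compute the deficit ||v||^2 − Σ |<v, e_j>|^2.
Σ |<v, e_j>|^2 = 3/2; ||v||^2 = 2; deficit = 1/2

Write each e_j = u_j / sqrt(<u_j, u_j>) where u_j is the displayed integer vector. Then <v, e_j> = <v, u_j> / sqrt(<u_j, u_j>), so |<v, e_j>|^2 = <v, u_j>^2 / <u_j, u_j>.
Coefficients: <v, e_1> = -3/sqrt(9), <v, e_2> = 3/sqrt(18).
Square and sum: Σ |<v, e_j>|^2 = 3/2.
Compute ||v||^2 = v·v = 2.
Deficit = 2 − 3/2 = 1/2 ≥ 0, confirming Bessel's inequality. (The deficit equals ||v − Σ <v,e_j> e_j||^2, the squared distance from v to span{e_j}.)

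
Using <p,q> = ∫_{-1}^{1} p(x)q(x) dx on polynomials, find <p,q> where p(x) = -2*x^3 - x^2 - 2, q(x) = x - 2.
<p,q> = 128/15

Expand the product: p(x)·q(x) = -2*x^4 + 3*x^3 + 2*x^2 - 2*x + 4.
∫_{-1}^{1} of each monomial x^k gives [2/(k+1) if k even, 0 if k odd]. Integrating term-by-term (or equivalently evaluating the antiderivative F(x) = -2*x^5/5 + 3*x^4/4 + 2*x^3/3 - x^2 + 4*x at the endpoints):
  F(1) − F(−1) = 241/60 − (-271/60) = 128/15.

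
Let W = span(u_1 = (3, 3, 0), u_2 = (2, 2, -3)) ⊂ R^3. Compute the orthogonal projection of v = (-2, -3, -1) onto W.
proj_W(v) = (-5/2, -5/2, -1)

Set up U = [u_1 | ... | u_2] ∈ R^(3×2). The projector onto W = col(U) is P = U (U^T U)^(-1) U^T.
Compute U^T U =
  [18, 12]
  [12, 17],
and U^T v = (-15, -7).
Solve U^T U · c = U^T v for the coefficients: c = (-19/18, 1/3). The projection is proj_W(v) = U c.
Check: (v - proj_W(v)) · u_1 = 0  (should be 0).
Check: (v - proj_W(v)) · u_2 = 0  (should be 0).
Result: proj_W(v) = (-5/2, -5/2, -1).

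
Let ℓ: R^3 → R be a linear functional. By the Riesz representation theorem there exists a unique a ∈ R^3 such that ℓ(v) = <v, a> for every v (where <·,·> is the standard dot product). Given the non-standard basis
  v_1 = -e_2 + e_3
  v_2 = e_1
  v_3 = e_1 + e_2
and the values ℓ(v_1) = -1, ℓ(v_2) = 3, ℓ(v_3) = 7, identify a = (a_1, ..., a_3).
a = (3, 4, 3)

Write a = (a_1, ..., a_3) in the standard basis. For each basis vector v_i, ℓ(v_i) = <v_i, a> is a linear equation in the a_j's. Collect the n equations into a matrix system V a = ℓ, where row i of V is v_i (expressed in the standard basis). Since V is invertible (lower-triangular with 1s on the diagonal, up to permutation), solve by back-substitution:
  V =
[[0, -1, 1],
 [1, 0, 0],
 [1, 1, 0]]
  V a = (-1, 3, 7)
Solving gives a = (3, 4, 3).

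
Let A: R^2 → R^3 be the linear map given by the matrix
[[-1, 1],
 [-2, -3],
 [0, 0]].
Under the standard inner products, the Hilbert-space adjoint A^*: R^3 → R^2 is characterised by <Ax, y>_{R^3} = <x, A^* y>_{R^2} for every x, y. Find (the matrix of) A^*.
A^* = A^T =
[[-1, -2, 0],
 [1, -3, 0]]

For real matrices with standard dot products, the defining identity <Ax, y> = <x, A^* y> gives (Ax)^T y = x^T (A^*) y, i.e. x^T A^T y = x^T (A^*) y. Since this holds for all x, y, we must have A^* = A^T. Therefore
A^* =
[[-1, -2, 0],
 [1, -3, 0]].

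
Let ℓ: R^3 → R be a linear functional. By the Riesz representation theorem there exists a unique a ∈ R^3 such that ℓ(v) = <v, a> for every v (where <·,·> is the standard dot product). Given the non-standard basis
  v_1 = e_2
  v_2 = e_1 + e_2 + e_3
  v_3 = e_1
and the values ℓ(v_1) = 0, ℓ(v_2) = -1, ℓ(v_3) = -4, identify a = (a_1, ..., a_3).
a = (-4, 0, 3)

Write a = (a_1, ..., a_3) in the standard basis. For each basis vector v_i, ℓ(v_i) = <v_i, a> is a linear equation in the a_j's. Collect the n equations into a matrix system V a = ℓ, where row i of V is v_i (expressed in the standard basis). Since V is invertible (lower-triangular with 1s on the diagonal, up to permutation), solve by back-substitution:
  V =
[[0, 1, 0],
 [1, 1, 1],
 [1, 0, 0]]
  V a = (0, -1, -4)
Solving gives a = (-4, 0, 3).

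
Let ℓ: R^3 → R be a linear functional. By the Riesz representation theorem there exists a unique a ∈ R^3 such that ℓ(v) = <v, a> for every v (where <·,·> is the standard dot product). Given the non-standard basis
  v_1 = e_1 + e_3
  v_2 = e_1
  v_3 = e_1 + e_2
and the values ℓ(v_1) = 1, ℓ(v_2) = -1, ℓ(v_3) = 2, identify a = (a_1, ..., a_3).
a = (-1, 3, 2)

Write a = (a_1, ..., a_3) in the standard basis. For each basis vector v_i, ℓ(v_i) = <v_i, a> is a linear equation in the a_j's. Collect the n equations into a matrix system V a = ℓ, where row i of V is v_i (expressed in the standard basis). Since V is invertible (lower-triangular with 1s on the diagonal, up to permutation), solve by back-substitution:
  V =
[[1, 0, 1],
 [1, 0, 0],
 [1, 1, 0]]
  V a = (1, -1, 2)
Solving gives a = (-1, 3, 2).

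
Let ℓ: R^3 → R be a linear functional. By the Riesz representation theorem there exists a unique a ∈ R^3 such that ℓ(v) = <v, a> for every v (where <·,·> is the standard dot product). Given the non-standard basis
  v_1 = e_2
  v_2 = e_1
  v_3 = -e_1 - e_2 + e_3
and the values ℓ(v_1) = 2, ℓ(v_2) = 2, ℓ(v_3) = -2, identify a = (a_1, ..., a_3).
a = (2, 2, 2)

Write a = (a_1, ..., a_3) in the standard basis. For each basis vector v_i, ℓ(v_i) = <v_i, a> is a linear equation in the a_j's. Collect the n equations into a matrix system V a = ℓ, where row i of V is v_i (expressed in the standard basis). Since V is invertible (lower-triangular with 1s on the diagonal, up to permutation), solve by back-substitution:
  V =
[[0, 1, 0],
 [1, 0, 0],
 [-1, -1, 1]]
  V a = (2, 2, -2)
Solving gives a = (2, 2, 2).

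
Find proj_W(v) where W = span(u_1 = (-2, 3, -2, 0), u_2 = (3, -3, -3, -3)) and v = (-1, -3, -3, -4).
proj_W(v) = (104/59, -81/59, -196/59, -150/59)

Set up U = [u_1 | ... | u_2] ∈ R^(4×2). The projector onto W = col(U) is P = U (U^T U)^(-1) U^T.
Compute U^T U =
  [17, -9]
  [-9, 36],
and U^T v = (-1, 27).
Solve U^T U · c = U^T v for the coefficients: c = (23/59, 50/59). The projection is proj_W(v) = U c.
Check: (v - proj_W(v)) · u_1 = 0  (should be 0).
Check: (v - proj_W(v)) · u_2 = 0  (should be 0).
Result: proj_W(v) = (104/59, -81/59, -196/59, -150/59).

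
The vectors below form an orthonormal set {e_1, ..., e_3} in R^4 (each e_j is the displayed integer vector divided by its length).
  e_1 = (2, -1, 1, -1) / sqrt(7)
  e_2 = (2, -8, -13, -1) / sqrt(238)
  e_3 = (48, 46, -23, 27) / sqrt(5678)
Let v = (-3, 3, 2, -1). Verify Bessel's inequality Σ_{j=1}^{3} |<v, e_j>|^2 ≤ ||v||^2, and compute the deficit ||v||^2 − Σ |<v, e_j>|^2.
Σ |<v, e_j>|^2 = 3165/167; ||v||^2 = 23; deficit = 676/167

Write each e_j = u_j / sqrt(<u_j, u_j>) where u_j is the displayed integer vector. Then <v, e_j> = <v, u_j> / sqrt(<u_j, u_j>), so |<v, e_j>|^2 = <v, u_j>^2 / <u_j, u_j>.
Coefficients: <v, e_1> = -6/sqrt(7), <v, e_2> = -55/sqrt(238), <v, e_3> = -79/sqrt(5678).
Square and sum: Σ |<v, e_j>|^2 = 3165/167.
Compute ||v||^2 = v·v = 23.
Deficit = 23 − 3165/167 = 676/167 ≥ 0, confirming Bessel's inequality. (The deficit equals ||v − Σ <v,e_j> e_j||^2, the squared distance from v to span{e_j}.)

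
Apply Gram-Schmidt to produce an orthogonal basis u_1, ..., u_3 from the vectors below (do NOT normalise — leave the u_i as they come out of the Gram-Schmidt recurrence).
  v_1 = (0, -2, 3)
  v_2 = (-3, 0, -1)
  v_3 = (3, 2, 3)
Orthogonal basis:
  u_1 = (0, -2, 3)
  u_2 = (-3, -6/13, -4/13)
  u_3 = (-60/121, 270/121, 180/121)

Apply the Gram-Schmidt recurrence
  u_1 = v_1
  u_i = v_i − Σ_{j<i} ((v_i · u_j) / (u_j · u_j)) · u_j.

Step by step this gives:
  u_1 = (0, -2, 3)
  u_2 = (-3, -6/13, -4/13)
  u_3 = (-60/121, 270/121, 180/121)

Orthogonality check:
  u_2 · u_1 = 0 (should be 0)
  u_3 · u_1 = 0 (should be 0)
  u_3 · u_2 = 0 (should be 0)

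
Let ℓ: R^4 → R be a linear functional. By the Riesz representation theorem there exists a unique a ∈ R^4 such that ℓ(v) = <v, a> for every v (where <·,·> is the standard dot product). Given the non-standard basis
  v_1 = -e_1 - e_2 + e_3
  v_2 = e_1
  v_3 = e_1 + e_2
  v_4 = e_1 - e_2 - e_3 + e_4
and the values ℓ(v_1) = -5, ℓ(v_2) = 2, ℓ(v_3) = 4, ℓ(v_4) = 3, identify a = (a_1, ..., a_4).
a = (2, 2, -1, 2)

Write a = (a_1, ..., a_4) in the standard basis. For each basis vector v_i, ℓ(v_i) = <v_i, a> is a linear equation in the a_j's. Collect the n equations into a matrix system V a = ℓ, where row i of V is v_i (expressed in the standard basis). Since V is invertible (lower-triangular with 1s on the diagonal, up to permutation), solve by back-substitution:
  V =
[[-1, -1, 1, 0],
 [1, 0, 0, 0],
 [1, 1, 0, 0],
 [1, -1, -1, 1]]
  V a = (-5, 2, 4, 3)
Solving gives a = (2, 2, -1, 2).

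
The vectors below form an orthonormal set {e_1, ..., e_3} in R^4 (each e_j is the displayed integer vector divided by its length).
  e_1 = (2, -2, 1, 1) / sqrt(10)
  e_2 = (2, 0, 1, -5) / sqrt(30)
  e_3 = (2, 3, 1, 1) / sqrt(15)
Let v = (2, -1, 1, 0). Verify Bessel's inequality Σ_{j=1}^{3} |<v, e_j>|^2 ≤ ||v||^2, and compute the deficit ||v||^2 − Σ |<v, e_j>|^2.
Σ |<v, e_j>|^2 = 6; ||v||^2 = 6; deficit = 0

Write each e_j = u_j / sqrt(<u_j, u_j>) where u_j is the displayed integer vector. Then <v, e_j> = <v, u_j> / sqrt(<u_j, u_j>), so |<v, e_j>|^2 = <v, u_j>^2 / <u_j, u_j>.
Coefficients: <v, e_1> = 7/sqrt(10), <v, e_2> = 5/sqrt(30), <v, e_3> = 2/sqrt(15).
Square and sum: Σ |<v, e_j>|^2 = 6.
Compute ||v||^2 = v·v = 6.
Deficit = 6 − 6 = 0 ≥ 0, confirming Bessel's inequality. (The deficit equals ||v − Σ <v,e_j> e_j||^2, the squared distance from v to span{e_j}.)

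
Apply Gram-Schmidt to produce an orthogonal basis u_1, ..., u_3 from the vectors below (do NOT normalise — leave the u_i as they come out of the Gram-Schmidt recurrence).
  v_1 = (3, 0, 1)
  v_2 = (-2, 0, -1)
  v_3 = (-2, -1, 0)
Orthogonal basis:
  u_1 = (3, 0, 1)
  u_2 = (1/10, 0, -3/10)
  u_3 = (0, -1, 0)

Apply the Gram-Schmidt recurrence
  u_1 = v_1
  u_i = v_i − Σ_{j<i} ((v_i · u_j) / (u_j · u_j)) · u_j.

Step by step this gives:
  u_1 = (3, 0, 1)
  u_2 = (1/10, 0, -3/10)
  u_3 = (0, -1, 0)

Orthogonality check:
  u_2 · u_1 = 0 (should be 0)
  u_3 · u_1 = 0 (should be 0)
  u_3 · u_2 = 0 (should be 0)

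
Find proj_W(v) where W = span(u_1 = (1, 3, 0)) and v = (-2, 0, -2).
proj_W(v) = (-1/5, -3/5, 0)

Set up U = [u_1 | ... | u_1] ∈ R^(3×1). The projector onto W = col(U) is P = U (U^T U)^(-1) U^T.
Compute U^T U =
  [10],
and U^T v = (-2).
Solve U^T U · c = U^T v for the coefficients: c = (-1/5). The projection is proj_W(v) = U c.
Check: (v - proj_W(v)) · u_1 = 0  (should be 0).
Result: proj_W(v) = (-1/5, -3/5, 0).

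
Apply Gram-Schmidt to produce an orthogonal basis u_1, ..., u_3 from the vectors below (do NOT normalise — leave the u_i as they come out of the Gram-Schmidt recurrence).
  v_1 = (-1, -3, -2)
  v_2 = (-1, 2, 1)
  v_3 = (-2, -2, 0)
Orthogonal basis:
  u_1 = (-1, -3, -2)
  u_2 = (-3/2, 1/2, 0)
  u_3 = (-8/35, -24/35, 8/7)

Apply the Gram-Schmidt recurrence
  u_1 = v_1
  u_i = v_i − Σ_{j<i} ((v_i · u_j) / (u_j · u_j)) · u_j.

Step by step this gives:
  u_1 = (-1, -3, -2)
  u_2 = (-3/2, 1/2, 0)
  u_3 = (-8/35, -24/35, 8/7)

Orthogonality check:
  u_2 · u_1 = 0 (should be 0)
  u_3 · u_1 = 0 (should be 0)
  u_3 · u_2 = 0 (should be 0)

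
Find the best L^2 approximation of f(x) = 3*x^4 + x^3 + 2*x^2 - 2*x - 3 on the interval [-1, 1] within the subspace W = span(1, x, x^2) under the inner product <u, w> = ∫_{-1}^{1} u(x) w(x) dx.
g(x) = 32*x^2/7 - 7*x/5 - 114/35

The best approximation g ∈ W is the orthogonal projection of f onto W. Writing g = a_0 + a_1 x + a_2 x^2, the coefficients solve the normal equations G · a = b where
  G_{ij} = <φ_i, φ_j> and b_i = <f, φ_i>, with φ_0 = 1, φ_1 = x, φ_2 = x^2.
G =
  [2, 0, 2/3]
  [0, 2/3, 0]
  [2/3, 0, 2/5],
b = (-52/15, -14/15, -12/35).
Solving gives a_0 = -114/35, a_1 = -7/5, a_2 = 32/7, so
  g(x) = 32*x^2/7 - 7*x/5 - 114/35.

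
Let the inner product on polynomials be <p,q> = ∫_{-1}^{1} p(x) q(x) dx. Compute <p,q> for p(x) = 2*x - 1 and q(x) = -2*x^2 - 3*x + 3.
<p,q> = -26/3

Expand the product: p(x)·q(x) = -4*x^3 - 4*x^2 + 9*x - 3.
∫_{-1}^{1} of each monomial x^k gives [2/(k+1) if k even, 0 if k odd]. Integrating term-by-term (or equivalently evaluating the antiderivative F(x) = -x^4 - 4*x^3/3 + 9*x^2/2 - 3*x at the endpoints):
  F(1) − F(−1) = -5/6 − (47/6) = -26/3.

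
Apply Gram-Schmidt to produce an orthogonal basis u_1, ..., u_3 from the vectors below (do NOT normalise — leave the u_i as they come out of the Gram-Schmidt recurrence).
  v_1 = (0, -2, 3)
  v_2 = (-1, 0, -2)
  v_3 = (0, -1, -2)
Orthogonal basis:
  u_1 = (0, -2, 3)
  u_2 = (-1, -12/13, -8/13)
  u_3 = (28/29, -21/29, -14/29)

Apply the Gram-Schmidt recurrence
  u_1 = v_1
  u_i = v_i − Σ_{j<i} ((v_i · u_j) / (u_j · u_j)) · u_j.

Step by step this gives:
  u_1 = (0, -2, 3)
  u_2 = (-1, -12/13, -8/13)
  u_3 = (28/29, -21/29, -14/29)

Orthogonality check:
  u_2 · u_1 = 0 (should be 0)
  u_3 · u_1 = 0 (should be 0)
  u_3 · u_2 = 0 (should be 0)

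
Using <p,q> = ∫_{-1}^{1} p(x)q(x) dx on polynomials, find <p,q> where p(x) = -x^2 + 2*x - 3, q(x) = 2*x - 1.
<p,q> = 28/3

Expand the product: p(x)·q(x) = -2*x^3 + 5*x^2 - 8*x + 3.
∫_{-1}^{1} of each monomial x^k gives [2/(k+1) if k even, 0 if k odd]. Integrating term-by-term (or equivalently evaluating the antiderivative F(x) = -x^4/2 + 5*x^3/3 - 4*x^2 + 3*x at the endpoints):
  F(1) − F(−1) = 1/6 − (-55/6) = 28/3.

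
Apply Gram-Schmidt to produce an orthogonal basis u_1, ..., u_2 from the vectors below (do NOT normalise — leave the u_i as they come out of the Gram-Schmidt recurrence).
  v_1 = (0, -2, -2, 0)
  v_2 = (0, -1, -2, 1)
Orthogonal basis:
  u_1 = (0, -2, -2, 0)
  u_2 = (0, 1/2, -1/2, 1)

Apply the Gram-Schmidt recurrence
  u_1 = v_1
  u_i = v_i − Σ_{j<i} ((v_i · u_j) / (u_j · u_j)) · u_j.

Step by step this gives:
  u_1 = (0, -2, -2, 0)
  u_2 = (0, 1/2, -1/2, 1)

Orthogonality check:
  u_2 · u_1 = 0 (should be 0)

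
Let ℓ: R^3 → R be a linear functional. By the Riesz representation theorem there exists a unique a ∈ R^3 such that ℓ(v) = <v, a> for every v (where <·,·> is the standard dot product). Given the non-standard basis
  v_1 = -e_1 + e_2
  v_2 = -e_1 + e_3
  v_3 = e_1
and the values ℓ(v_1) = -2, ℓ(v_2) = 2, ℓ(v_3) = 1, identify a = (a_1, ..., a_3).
a = (1, -1, 3)

Write a = (a_1, ..., a_3) in the standard basis. For each basis vector v_i, ℓ(v_i) = <v_i, a> is a linear equation in the a_j's. Collect the n equations into a matrix system V a = ℓ, where row i of V is v_i (expressed in the standard basis). Since V is invertible (lower-triangular with 1s on the diagonal, up to permutation), solve by back-substitution:
  V =
[[-1, 1, 0],
 [-1, 0, 1],
 [1, 0, 0]]
  V a = (-2, 2, 1)
Solving gives a = (1, -1, 3).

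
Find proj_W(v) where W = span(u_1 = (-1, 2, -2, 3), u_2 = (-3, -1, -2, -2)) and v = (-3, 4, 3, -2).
proj_W(v) = (-144/323, -83/323, -4/17, -151/323)

Set up U = [u_1 | ... | u_2] ∈ R^(4×2). The projector onto W = col(U) is P = U (U^T U)^(-1) U^T.
Compute U^T U =
  [18, -1]
  [-1, 18],
and U^T v = (-1, 3).
Solve U^T U · c = U^T v for the coefficients: c = (-15/323, 53/323). The projection is proj_W(v) = U c.
Check: (v - proj_W(v)) · u_1 = 0  (should be 0).
Check: (v - proj_W(v)) · u_2 = 0  (should be 0).
Result: proj_W(v) = (-144/323, -83/323, -4/17, -151/323).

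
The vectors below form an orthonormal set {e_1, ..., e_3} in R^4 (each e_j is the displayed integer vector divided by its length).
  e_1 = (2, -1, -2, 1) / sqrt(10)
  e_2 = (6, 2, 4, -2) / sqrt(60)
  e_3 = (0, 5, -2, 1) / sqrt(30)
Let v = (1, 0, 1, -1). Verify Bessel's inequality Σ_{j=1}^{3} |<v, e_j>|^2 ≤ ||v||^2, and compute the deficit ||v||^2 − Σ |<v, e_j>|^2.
Σ |<v, e_j>|^2 = 14/5; ||v||^2 = 3; deficit = 1/5

Write each e_j = u_j / sqrt(<u_j, u_j>) where u_j is the displayed integer vector. Then <v, e_j> = <v, u_j> / sqrt(<u_j, u_j>), so |<v, e_j>|^2 = <v, u_j>^2 / <u_j, u_j>.
Coefficients: <v, e_1> = -1/sqrt(10), <v, e_2> = 12/sqrt(60), <v, e_3> = -3/sqrt(30).
Square and sum: Σ |<v, e_j>|^2 = 14/5.
Compute ||v||^2 = v·v = 3.
Deficit = 3 − 14/5 = 1/5 ≥ 0, confirming Bessel's inequality. (The deficit equals ||v − Σ <v,e_j> e_j||^2, the squared distance from v to span{e_j}.)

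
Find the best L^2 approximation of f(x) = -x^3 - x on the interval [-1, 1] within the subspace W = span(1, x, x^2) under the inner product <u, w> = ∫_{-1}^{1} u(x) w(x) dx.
g(x) = -8*x/5

The best approximation g ∈ W is the orthogonal projection of f onto W. Writing g = a_0 + a_1 x + a_2 x^2, the coefficients solve the normal equations G · a = b where
  G_{ij} = <φ_i, φ_j> and b_i = <f, φ_i>, with φ_0 = 1, φ_1 = x, φ_2 = x^2.
G =
  [2, 0, 2/3]
  [0, 2/3, 0]
  [2/3, 0, 2/5],
b = (0, -16/15, 0).
Solving gives a_0 = 0, a_1 = -8/5, a_2 = 0, so
  g(x) = -8*x/5.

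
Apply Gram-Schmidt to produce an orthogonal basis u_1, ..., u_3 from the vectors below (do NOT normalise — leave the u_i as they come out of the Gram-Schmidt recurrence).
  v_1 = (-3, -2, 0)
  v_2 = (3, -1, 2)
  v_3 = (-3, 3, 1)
Orthogonal basis:
  u_1 = (-3, -2, 0)
  u_2 = (18/13, -27/13, 2)
  u_3 = (-156/133, 234/133, 351/133)

Apply the Gram-Schmidt recurrence
  u_1 = v_1
  u_i = v_i − Σ_{j<i} ((v_i · u_j) / (u_j · u_j)) · u_j.

Step by step this gives:
  u_1 = (-3, -2, 0)
  u_2 = (18/13, -27/13, 2)
  u_3 = (-156/133, 234/133, 351/133)

Orthogonality check:
  u_2 · u_1 = 0 (should be 0)
  u_3 · u_1 = 0 (should be 0)
  u_3 · u_2 = 0 (should be 0)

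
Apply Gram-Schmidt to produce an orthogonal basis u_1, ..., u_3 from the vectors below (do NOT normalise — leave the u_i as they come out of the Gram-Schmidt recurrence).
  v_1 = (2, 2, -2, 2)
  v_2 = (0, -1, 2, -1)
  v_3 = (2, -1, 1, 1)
Orthogonal basis:
  u_1 = (2, 2, -2, 2)
  u_2 = (1, 0, 1, 0)
  u_3 = (1/4, -5/4, -1/4, 3/4)

Apply the Gram-Schmidt recurrence
  u_1 = v_1
  u_i = v_i − Σ_{j<i} ((v_i · u_j) / (u_j · u_j)) · u_j.

Step by step this gives:
  u_1 = (2, 2, -2, 2)
  u_2 = (1, 0, 1, 0)
  u_3 = (1/4, -5/4, -1/4, 3/4)

Orthogonality check:
  u_2 · u_1 = 0 (should be 0)
  u_3 · u_1 = 0 (should be 0)
  u_3 · u_2 = 0 (should be 0)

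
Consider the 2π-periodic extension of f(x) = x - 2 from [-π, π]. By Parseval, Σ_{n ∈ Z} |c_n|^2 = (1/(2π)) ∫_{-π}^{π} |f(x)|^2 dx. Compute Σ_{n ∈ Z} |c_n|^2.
Σ |c_n|^2 = π^2/3 + 4

Expand and integrate term by term over [-π, π]:
  ∫ (x)^2 dx = 1·(2π^3/3); ∫ 2·1·(-2)·x dx = 0 (odd integrand); ∫ (-2)^2 dx = 4·2π.
So (1/(2π)) ∫_{-π}^{π} (x - 2)^2 dx = 1π^2/3 + 4 = π^2/3 + 4.
Parseval ⇒ Σ |c_n|^2 = π^2/3 + 4.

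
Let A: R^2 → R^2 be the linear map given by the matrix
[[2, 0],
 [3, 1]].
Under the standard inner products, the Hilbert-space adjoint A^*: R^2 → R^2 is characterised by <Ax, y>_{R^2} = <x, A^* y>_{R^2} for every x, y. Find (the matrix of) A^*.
A^* = A^T =
[[2, 3],
 [0, 1]]

For real matrices with standard dot products, the defining identity <Ax, y> = <x, A^* y> gives (Ax)^T y = x^T (A^*) y, i.e. x^T A^T y = x^T (A^*) y. Since this holds for all x, y, we must have A^* = A^T. Therefore
A^* =
[[2, 3],
 [0, 1]].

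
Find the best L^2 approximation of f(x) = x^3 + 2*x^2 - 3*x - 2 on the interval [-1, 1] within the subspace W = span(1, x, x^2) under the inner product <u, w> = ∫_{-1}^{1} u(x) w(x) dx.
g(x) = 2*x^2 - 12*x/5 - 2

The best approximation g ∈ W is the orthogonal projection of f onto W. Writing g = a_0 + a_1 x + a_2 x^2, the coefficients solve the normal equations G · a = b where
  G_{ij} = <φ_i, φ_j> and b_i = <f, φ_i>, with φ_0 = 1, φ_1 = x, φ_2 = x^2.
G =
  [2, 0, 2/3]
  [0, 2/3, 0]
  [2/3, 0, 2/5],
b = (-8/3, -8/5, -8/15).
Solving gives a_0 = -2, a_1 = -12/5, a_2 = 2, so
  g(x) = 2*x^2 - 12*x/5 - 2.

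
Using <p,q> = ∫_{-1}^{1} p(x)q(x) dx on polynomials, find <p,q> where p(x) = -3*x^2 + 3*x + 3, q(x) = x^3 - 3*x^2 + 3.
<p,q> = 54/5

Expand the product: p(x)·q(x) = -3*x^5 + 12*x^4 - 6*x^3 - 18*x^2 + 9*x + 9.
∫_{-1}^{1} of each monomial x^k gives [2/(k+1) if k even, 0 if k odd]. Integrating term-by-term (or equivalently evaluating the antiderivative F(x) = -x^6/2 + 12*x^5/5 - 3*x^4/2 - 6*x^3 + 9*x^2/2 + 9*x at the endpoints):
  F(1) − F(−1) = 79/10 − (-29/10) = 54/5.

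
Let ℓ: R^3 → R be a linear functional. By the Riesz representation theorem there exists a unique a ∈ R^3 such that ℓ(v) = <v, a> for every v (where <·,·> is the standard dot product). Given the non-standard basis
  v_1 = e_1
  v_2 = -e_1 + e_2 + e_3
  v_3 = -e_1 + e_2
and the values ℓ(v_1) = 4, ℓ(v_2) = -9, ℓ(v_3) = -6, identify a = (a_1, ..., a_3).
a = (4, -2, -3)

Write a = (a_1, ..., a_3) in the standard basis. For each basis vector v_i, ℓ(v_i) = <v_i, a> is a linear equation in the a_j's. Collect the n equations into a matrix system V a = ℓ, where row i of V is v_i (expressed in the standard basis). Since V is invertible (lower-triangular with 1s on the diagonal, up to permutation), solve by back-substitution:
  V =
[[1, 0, 0],
 [-1, 1, 1],
 [-1, 1, 0]]
  V a = (4, -9, -6)
Solving gives a = (4, -2, -3).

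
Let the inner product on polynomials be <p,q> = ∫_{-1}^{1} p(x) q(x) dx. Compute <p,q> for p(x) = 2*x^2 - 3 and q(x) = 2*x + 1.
<p,q> = -14/3

Expand the product: p(x)·q(x) = 4*x^3 + 2*x^2 - 6*x - 3.
∫_{-1}^{1} of each monomial x^k gives [2/(k+1) if k even, 0 if k odd]. Integrating term-by-term (or equivalently evaluating the antiderivative F(x) = x^4 + 2*x^3/3 - 3*x^2 - 3*x at the endpoints):
  F(1) − F(−1) = -13/3 − (1/3) = -14/3.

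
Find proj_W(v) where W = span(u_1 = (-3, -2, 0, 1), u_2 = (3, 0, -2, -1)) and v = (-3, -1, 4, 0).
proj_W(v) = (-7/2, 1/3, 8/3, 7/6)

Set up U = [u_1 | ... | u_2] ∈ R^(4×2). The projector onto W = col(U) is P = U (U^T U)^(-1) U^T.
Compute U^T U =
  [14, -10]
  [-10, 14],
and U^T v = (11, -17).
Solve U^T U · c = U^T v for the coefficients: c = (-1/6, -4/3). The projection is proj_W(v) = U c.
Check: (v - proj_W(v)) · u_1 = 0  (should be 0).
Check: (v - proj_W(v)) · u_2 = 0  (should be 0).
Result: proj_W(v) = (-7/2, 1/3, 8/3, 7/6).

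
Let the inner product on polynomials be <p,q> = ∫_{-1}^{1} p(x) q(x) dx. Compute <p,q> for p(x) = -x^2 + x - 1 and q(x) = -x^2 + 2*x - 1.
<p,q> = 76/15

Expand the product: p(x)·q(x) = x^4 - 3*x^3 + 4*x^2 - 3*x + 1.
∫_{-1}^{1} of each monomial x^k gives [2/(k+1) if k even, 0 if k odd]. Integrating term-by-term (or equivalently evaluating the antiderivative F(x) = x^5/5 - 3*x^4/4 + 4*x^3/3 - 3*x^2/2 + x at the endpoints):
  F(1) − F(−1) = 17/60 − (-287/60) = 76/15.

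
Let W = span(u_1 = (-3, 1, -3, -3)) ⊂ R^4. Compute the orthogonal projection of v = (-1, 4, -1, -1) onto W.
proj_W(v) = (-39/28, 13/28, -39/28, -39/28)

Set up U = [u_1 | ... | u_1] ∈ R^(4×1). The projector onto W = col(U) is P = U (U^T U)^(-1) U^T.
Compute U^T U =
  [28],
and U^T v = (13).
Solve U^T U · c = U^T v for the coefficients: c = (13/28). The projection is proj_W(v) = U c.
Check: (v - proj_W(v)) · u_1 = 0  (should be 0).
Result: proj_W(v) = (-39/28, 13/28, -39/28, -39/28).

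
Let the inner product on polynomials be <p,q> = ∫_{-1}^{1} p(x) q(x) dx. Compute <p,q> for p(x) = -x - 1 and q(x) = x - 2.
<p,q> = 10/3

Expand the product: p(x)·q(x) = -x^2 + x + 2.
∫_{-1}^{1} of each monomial x^k gives [2/(k+1) if k even, 0 if k odd]. Integrating term-by-term (or equivalently evaluating the antiderivative F(x) = -x^3/3 + x^2/2 + 2*x at the endpoints):
  F(1) − F(−1) = 13/6 − (-7/6) = 10/3.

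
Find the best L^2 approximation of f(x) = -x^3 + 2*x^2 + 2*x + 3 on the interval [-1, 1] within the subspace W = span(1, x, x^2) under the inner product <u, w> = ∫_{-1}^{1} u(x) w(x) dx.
g(x) = 2*x^2 + 7*x/5 + 3

The best approximation g ∈ W is the orthogonal projection of f onto W. Writing g = a_0 + a_1 x + a_2 x^2, the coefficients solve the normal equations G · a = b where
  G_{ij} = <φ_i, φ_j> and b_i = <f, φ_i>, with φ_0 = 1, φ_1 = x, φ_2 = x^2.
G =
  [2, 0, 2/3]
  [0, 2/3, 0]
  [2/3, 0, 2/5],
b = (22/3, 14/15, 14/5).
Solving gives a_0 = 3, a_1 = 7/5, a_2 = 2, so
  g(x) = 2*x^2 + 7*x/5 + 3.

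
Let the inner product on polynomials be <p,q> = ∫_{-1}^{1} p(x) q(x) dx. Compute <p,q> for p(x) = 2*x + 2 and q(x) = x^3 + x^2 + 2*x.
<p,q> = 24/5

Expand the product: p(x)·q(x) = 2*x^4 + 4*x^3 + 6*x^2 + 4*x.
∫_{-1}^{1} of each monomial x^k gives [2/(k+1) if k even, 0 if k odd]. Integrating term-by-term (or equivalently evaluating the antiderivative F(x) = 2*x^5/5 + x^4 + 2*x^3 + 2*x^2 at the endpoints):
  F(1) − F(−1) = 27/5 − (3/5) = 24/5.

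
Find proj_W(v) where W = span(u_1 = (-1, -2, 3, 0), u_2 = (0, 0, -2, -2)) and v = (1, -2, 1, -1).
proj_W(v) = (-12/19, -24/19, 18/19, -18/19)

Set up U = [u_1 | ... | u_2] ∈ R^(4×2). The projector onto W = col(U) is P = U (U^T U)^(-1) U^T.
Compute U^T U =
  [14, -6]
  [-6, 8],
and U^T v = (6, 0).
Solve U^T U · c = U^T v for the coefficients: c = (12/19, 9/19). The projection is proj_W(v) = U c.
Check: (v - proj_W(v)) · u_1 = 0  (should be 0).
Check: (v - proj_W(v)) · u_2 = 0  (should be 0).
Result: proj_W(v) = (-12/19, -24/19, 18/19, -18/19).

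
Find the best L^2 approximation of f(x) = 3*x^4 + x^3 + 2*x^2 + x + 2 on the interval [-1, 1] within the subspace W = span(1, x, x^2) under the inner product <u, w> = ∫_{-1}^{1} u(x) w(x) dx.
g(x) = 32*x^2/7 + 8*x/5 + 61/35

The best approximation g ∈ W is the orthogonal projection of f onto W. Writing g = a_0 + a_1 x + a_2 x^2, the coefficients solve the normal equations G · a = b where
  G_{ij} = <φ_i, φ_j> and b_i = <f, φ_i>, with φ_0 = 1, φ_1 = x, φ_2 = x^2.
G =
  [2, 0, 2/3]
  [0, 2/3, 0]
  [2/3, 0, 2/5],
b = (98/15, 16/15, 314/105).
Solving gives a_0 = 61/35, a_1 = 8/5, a_2 = 32/7, so
  g(x) = 32*x^2/7 + 8*x/5 + 61/35.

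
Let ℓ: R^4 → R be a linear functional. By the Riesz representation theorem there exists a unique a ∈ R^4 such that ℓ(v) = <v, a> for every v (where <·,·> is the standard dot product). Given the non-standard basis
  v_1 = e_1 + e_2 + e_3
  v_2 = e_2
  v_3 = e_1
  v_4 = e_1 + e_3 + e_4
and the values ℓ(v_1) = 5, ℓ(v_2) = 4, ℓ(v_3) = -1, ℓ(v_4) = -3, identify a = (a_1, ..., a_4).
a = (-1, 4, 2, -4)

Write a = (a_1, ..., a_4) in the standard basis. For each basis vector v_i, ℓ(v_i) = <v_i, a> is a linear equation in the a_j's. Collect the n equations into a matrix system V a = ℓ, where row i of V is v_i (expressed in the standard basis). Since V is invertible (lower-triangular with 1s on the diagonal, up to permutation), solve by back-substitution:
  V =
[[1, 1, 1, 0],
 [0, 1, 0, 0],
 [1, 0, 0, 0],
 [1, 0, 1, 1]]
  V a = (5, 4, -1, -3)
Solving gives a = (-1, 4, 2, -4).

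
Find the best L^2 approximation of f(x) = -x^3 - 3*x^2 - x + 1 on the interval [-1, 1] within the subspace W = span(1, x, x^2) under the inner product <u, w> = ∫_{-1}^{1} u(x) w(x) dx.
g(x) = -3*x^2 - 8*x/5 + 1

The best approximation g ∈ W is the orthogonal projection of f onto W. Writing g = a_0 + a_1 x + a_2 x^2, the coefficients solve the normal equations G · a = b where
  G_{ij} = <φ_i, φ_j> and b_i = <f, φ_i>, with φ_0 = 1, φ_1 = x, φ_2 = x^2.
G =
  [2, 0, 2/3]
  [0, 2/3, 0]
  [2/3, 0, 2/5],
b = (0, -16/15, -8/15).
Solving gives a_0 = 1, a_1 = -8/5, a_2 = -3, so
  g(x) = -3*x^2 - 8*x/5 + 1.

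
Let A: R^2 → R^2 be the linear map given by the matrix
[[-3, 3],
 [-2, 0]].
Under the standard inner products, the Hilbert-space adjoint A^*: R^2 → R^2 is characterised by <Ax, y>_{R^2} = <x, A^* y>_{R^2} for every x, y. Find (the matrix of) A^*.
A^* = A^T =
[[-3, -2],
 [3, 0]]

For real matrices with standard dot products, the defining identity <Ax, y> = <x, A^* y> gives (Ax)^T y = x^T (A^*) y, i.e. x^T A^T y = x^T (A^*) y. Since this holds for all x, y, we must have A^* = A^T. Therefore
A^* =
[[-3, -2],
 [3, 0]].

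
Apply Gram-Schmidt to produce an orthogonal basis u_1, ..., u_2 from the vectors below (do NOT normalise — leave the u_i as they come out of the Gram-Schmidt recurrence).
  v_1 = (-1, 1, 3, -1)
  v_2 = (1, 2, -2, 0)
Orthogonal basis:
  u_1 = (-1, 1, 3, -1)
  u_2 = (7/12, 29/12, -3/4, -5/12)

Apply the Gram-Schmidt recurrence
  u_1 = v_1
  u_i = v_i − Σ_{j<i} ((v_i · u_j) / (u_j · u_j)) · u_j.

Step by step this gives:
  u_1 = (-1, 1, 3, -1)
  u_2 = (7/12, 29/12, -3/4, -5/12)

Orthogonality check:
  u_2 · u_1 = 0 (should be 0)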